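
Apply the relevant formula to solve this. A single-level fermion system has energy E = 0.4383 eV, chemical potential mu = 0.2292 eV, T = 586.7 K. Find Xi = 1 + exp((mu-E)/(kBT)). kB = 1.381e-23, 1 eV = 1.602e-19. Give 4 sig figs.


Step 1: (mu - E) = 0.2292 - 0.4383 = -0.2091 eV
Step 2: x = (mu-E)*eV/(kB*T) = -0.2091*1.602e-19/(1.381e-23*586.7) = -4.134
Step 3: exp(x) = 0.01601
Step 4: Xi = 1 + 0.01601 = 1.016

1.016


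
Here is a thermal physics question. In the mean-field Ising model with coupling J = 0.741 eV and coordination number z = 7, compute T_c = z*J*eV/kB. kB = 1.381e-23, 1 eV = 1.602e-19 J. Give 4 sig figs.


Step 1: z*J = 7*0.741 = 5.187 eV
Step 2: Convert to Joules: 5.187*1.602e-19 = 8.31e-19 J
Step 3: T_c = 8.31e-19 / 1.381e-23 = 6.017e+04 K

6.017e+04


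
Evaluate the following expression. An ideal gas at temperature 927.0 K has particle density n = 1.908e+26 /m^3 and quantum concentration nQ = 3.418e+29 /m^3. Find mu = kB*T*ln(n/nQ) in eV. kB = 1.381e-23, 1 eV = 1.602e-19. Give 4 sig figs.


Step 1: n/nQ = 1.908e+26/3.418e+29 = 0.0005582
Step 2: ln(n/nQ) = -7.491
Step 3: mu = kB*T*ln(n/nQ) = 1.28e-20*-7.491 = -9.59e-20 J
Step 4: Convert to eV: -9.59e-20/1.602e-19 = -0.5986 eV

-0.5986


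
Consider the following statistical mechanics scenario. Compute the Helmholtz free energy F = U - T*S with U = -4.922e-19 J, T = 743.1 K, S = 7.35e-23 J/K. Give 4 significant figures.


Step 1: T*S = 743.1 * 7.35e-23 = 5.462e-20 J
Step 2: F = U - T*S = -4.922e-19 - 5.462e-20
Step 3: F = -5.468e-19 J

-5.468e-19


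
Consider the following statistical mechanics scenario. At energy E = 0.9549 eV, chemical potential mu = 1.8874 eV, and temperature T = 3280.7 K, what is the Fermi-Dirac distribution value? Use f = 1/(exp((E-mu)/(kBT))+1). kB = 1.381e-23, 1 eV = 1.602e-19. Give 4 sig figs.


Step 1: (E - mu) = 0.9549 - 1.8874 = -0.9325 eV
Step 2: Convert: (E-mu)*eV = -1.494e-19 J
Step 3: x = (E-mu)*eV/(kB*T) = -3.297
Step 4: f = 1/(exp(-3.297)+1) = 0.9643

0.9643


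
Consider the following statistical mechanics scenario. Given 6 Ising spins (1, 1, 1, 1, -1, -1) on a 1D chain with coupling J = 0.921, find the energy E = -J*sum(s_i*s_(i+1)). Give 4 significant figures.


Step 1: Nearest-neighbor products: 1, 1, 1, -1, 1
Step 2: Sum of products = 3
Step 3: E = -0.921 * 3 = -2.763

-2.763


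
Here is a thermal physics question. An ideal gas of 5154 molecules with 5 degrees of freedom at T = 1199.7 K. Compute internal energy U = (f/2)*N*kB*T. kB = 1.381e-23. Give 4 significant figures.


Step 1: f/2 = 5/2 = 2.5
Step 2: N*kB*T = 5154*1.381e-23*1199.7 = 8.539e-17
Step 3: U = 2.5 * 8.539e-17 = 2.135e-16 J

2.135e-16


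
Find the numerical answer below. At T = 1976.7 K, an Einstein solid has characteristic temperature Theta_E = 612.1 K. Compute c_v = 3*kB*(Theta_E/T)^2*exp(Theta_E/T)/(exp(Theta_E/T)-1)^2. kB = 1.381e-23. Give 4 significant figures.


Step 1: x = Theta_E/T = 612.1/1976.7 = 0.3097
Step 2: x^2 = 0.09589
Step 3: exp(x) = 1.363
Step 4: c_v = 3*1.381e-23*0.09589*1.363/(1.363-1)^2 = 4.11e-23

4.11e-23


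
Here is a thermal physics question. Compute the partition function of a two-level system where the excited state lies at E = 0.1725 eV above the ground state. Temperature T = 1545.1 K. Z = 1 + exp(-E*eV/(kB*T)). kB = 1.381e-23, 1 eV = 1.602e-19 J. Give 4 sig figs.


Step 1: Compute beta*E = E*eV/(kB*T) = 0.1725*1.602e-19/(1.381e-23*1545.1) = 1.295
Step 2: exp(-beta*E) = exp(-1.295) = 0.2739
Step 3: Z = 1 + 0.2739 = 1.274

1.274


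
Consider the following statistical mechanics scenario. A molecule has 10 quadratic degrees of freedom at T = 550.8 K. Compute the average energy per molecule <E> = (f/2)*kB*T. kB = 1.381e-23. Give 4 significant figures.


Step 1: f/2 = 10/2 = 5
Step 2: kB*T = 1.381e-23 * 550.8 = 7.607e-21
Step 3: <E> = 5 * 7.607e-21 = 3.803e-20 J

3.803e-20


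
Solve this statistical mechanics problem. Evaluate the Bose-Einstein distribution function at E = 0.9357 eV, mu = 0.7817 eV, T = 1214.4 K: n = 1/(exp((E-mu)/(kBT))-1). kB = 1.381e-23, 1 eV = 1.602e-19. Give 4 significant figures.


Step 1: (E - mu) = 0.154 eV
Step 2: x = (E-mu)*eV/(kB*T) = 0.154*1.602e-19/(1.381e-23*1214.4) = 1.471
Step 3: exp(x) = 4.354
Step 4: n = 1/(exp(x)-1) = 0.2982

0.2982


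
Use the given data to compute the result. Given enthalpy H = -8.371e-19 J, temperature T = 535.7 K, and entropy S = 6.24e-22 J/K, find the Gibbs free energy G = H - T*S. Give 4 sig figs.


Step 1: T*S = 535.7 * 6.24e-22 = 3.343e-19 J
Step 2: G = H - T*S = -8.371e-19 - 3.343e-19
Step 3: G = -1.171e-18 J

-1.171e-18


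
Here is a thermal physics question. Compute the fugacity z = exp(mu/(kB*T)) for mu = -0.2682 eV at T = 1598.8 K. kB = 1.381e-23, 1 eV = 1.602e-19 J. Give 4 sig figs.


Step 1: Convert mu to Joules: -0.2682*1.602e-19 = -4.297e-20 J
Step 2: kB*T = 1.381e-23*1598.8 = 2.208e-20 J
Step 3: mu/(kB*T) = -1.946
Step 4: z = exp(-1.946) = 0.1429

0.1429


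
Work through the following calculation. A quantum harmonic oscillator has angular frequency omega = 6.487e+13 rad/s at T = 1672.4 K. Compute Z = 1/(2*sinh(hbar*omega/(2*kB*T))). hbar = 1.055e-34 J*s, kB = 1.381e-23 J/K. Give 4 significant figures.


Step 1: Compute x = hbar*omega/(kB*T) = 1.055e-34*6.487e+13/(1.381e-23*1672.4) = 0.2963
Step 2: x/2 = 0.1482
Step 3: sinh(x/2) = 0.1487
Step 4: Z = 1/(2*0.1487) = 3.362

3.362


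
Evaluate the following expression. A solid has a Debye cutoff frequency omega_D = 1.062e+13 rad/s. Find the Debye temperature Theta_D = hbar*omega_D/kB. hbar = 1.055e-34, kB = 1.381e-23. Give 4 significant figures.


Step 1: hbar*omega_D = 1.055e-34 * 1.062e+13 = 1.12e-21 J
Step 2: Theta_D = 1.12e-21 / 1.381e-23
Step 3: Theta_D = 81.13 K

81.13


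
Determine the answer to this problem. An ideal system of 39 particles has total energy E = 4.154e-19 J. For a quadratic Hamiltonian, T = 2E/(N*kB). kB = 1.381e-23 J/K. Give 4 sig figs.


Step 1: Numerator = 2*E = 2*4.154e-19 = 8.308e-19 J
Step 2: Denominator = N*kB = 39*1.381e-23 = 5.386e-22
Step 3: T = 8.308e-19 / 5.386e-22 = 1543 K

1543


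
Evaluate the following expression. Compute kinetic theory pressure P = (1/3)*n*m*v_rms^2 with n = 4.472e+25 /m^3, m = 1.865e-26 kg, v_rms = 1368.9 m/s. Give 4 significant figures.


Step 1: v_rms^2 = 1368.9^2 = 1.874e+06
Step 2: n*m = 4.472e+25*1.865e-26 = 0.834
Step 3: P = (1/3)*0.834*1.874e+06 = 5.21e+05 Pa

5.21e+05


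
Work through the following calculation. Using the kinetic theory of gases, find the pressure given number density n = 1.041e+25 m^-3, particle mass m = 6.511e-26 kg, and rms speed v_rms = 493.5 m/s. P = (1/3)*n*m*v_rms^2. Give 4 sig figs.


Step 1: v_rms^2 = 493.5^2 = 2.435e+05
Step 2: n*m = 1.041e+25*6.511e-26 = 0.6778
Step 3: P = (1/3)*0.6778*2.435e+05 = 5.502e+04 Pa

5.502e+04


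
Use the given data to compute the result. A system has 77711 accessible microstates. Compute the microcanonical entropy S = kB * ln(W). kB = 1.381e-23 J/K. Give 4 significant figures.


Step 1: ln(W) = ln(77711) = 11.26
Step 2: S = kB * ln(W) = 1.381e-23 * 11.26
Step 3: S = 1.555e-22 J/K

1.555e-22


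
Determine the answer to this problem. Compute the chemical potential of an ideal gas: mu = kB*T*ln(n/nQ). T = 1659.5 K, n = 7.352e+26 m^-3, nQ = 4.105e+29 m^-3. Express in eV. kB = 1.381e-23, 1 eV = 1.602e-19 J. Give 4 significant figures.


Step 1: n/nQ = 7.352e+26/4.105e+29 = 0.001791
Step 2: ln(n/nQ) = -6.325
Step 3: mu = kB*T*ln(n/nQ) = 2.292e-20*-6.325 = -1.45e-19 J
Step 4: Convert to eV: -1.45e-19/1.602e-19 = -0.9048 eV

-0.9048


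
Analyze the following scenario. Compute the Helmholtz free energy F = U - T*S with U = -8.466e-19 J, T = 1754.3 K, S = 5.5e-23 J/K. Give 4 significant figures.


Step 1: T*S = 1754.3 * 5.5e-23 = 9.649e-20 J
Step 2: F = U - T*S = -8.466e-19 - 9.649e-20
Step 3: F = -9.431e-19 J

-9.431e-19


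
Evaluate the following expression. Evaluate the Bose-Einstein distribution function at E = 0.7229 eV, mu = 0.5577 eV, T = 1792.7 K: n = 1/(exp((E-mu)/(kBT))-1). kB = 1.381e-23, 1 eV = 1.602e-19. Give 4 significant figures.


Step 1: (E - mu) = 0.1652 eV
Step 2: x = (E-mu)*eV/(kB*T) = 0.1652*1.602e-19/(1.381e-23*1792.7) = 1.069
Step 3: exp(x) = 2.912
Step 4: n = 1/(exp(x)-1) = 0.5229

0.5229


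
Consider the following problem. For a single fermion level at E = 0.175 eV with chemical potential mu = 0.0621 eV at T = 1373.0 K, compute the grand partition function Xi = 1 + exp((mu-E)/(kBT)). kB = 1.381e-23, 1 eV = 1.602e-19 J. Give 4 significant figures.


Step 1: (mu - E) = 0.0621 - 0.175 = -0.1129 eV
Step 2: x = (mu-E)*eV/(kB*T) = -0.1129*1.602e-19/(1.381e-23*1373.0) = -0.9539
Step 3: exp(x) = 0.3852
Step 4: Xi = 1 + 0.3852 = 1.385

1.385


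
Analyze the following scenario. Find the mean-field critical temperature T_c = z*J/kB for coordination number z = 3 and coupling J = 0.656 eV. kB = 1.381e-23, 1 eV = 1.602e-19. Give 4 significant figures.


Step 1: z*J = 3*0.656 = 1.968 eV
Step 2: Convert to Joules: 1.968*1.602e-19 = 3.153e-19 J
Step 3: T_c = 3.153e-19 / 1.381e-23 = 2.283e+04 K

2.283e+04


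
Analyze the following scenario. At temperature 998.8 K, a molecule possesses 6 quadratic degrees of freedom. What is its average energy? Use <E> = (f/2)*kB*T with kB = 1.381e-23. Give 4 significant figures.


Step 1: f/2 = 6/2 = 3
Step 2: kB*T = 1.381e-23 * 998.8 = 1.379e-20
Step 3: <E> = 3 * 1.379e-20 = 4.138e-20 J

4.138e-20


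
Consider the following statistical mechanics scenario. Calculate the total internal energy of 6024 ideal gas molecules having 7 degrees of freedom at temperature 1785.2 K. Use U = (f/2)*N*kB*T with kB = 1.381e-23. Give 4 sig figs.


Step 1: f/2 = 7/2 = 3.5
Step 2: N*kB*T = 6024*1.381e-23*1785.2 = 1.485e-16
Step 3: U = 3.5 * 1.485e-16 = 5.198e-16 J

5.198e-16


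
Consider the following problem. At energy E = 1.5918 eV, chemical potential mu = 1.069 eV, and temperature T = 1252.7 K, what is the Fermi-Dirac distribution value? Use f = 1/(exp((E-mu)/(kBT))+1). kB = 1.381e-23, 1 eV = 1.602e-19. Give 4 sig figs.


Step 1: (E - mu) = 1.5918 - 1.069 = 0.5228 eV
Step 2: Convert: (E-mu)*eV = 8.375e-20 J
Step 3: x = (E-mu)*eV/(kB*T) = 4.841
Step 4: f = 1/(exp(4.841)+1) = 0.007835

0.007835


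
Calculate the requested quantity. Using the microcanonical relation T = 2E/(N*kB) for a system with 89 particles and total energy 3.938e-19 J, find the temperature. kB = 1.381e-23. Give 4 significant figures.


Step 1: Numerator = 2*E = 2*3.938e-19 = 7.876e-19 J
Step 2: Denominator = N*kB = 89*1.381e-23 = 1.229e-21
Step 3: T = 7.876e-19 / 1.229e-21 = 640.8 K

640.8


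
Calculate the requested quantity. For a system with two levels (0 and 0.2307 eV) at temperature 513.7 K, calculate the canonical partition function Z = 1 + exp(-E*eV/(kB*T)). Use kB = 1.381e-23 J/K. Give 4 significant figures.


Step 1: Compute beta*E = E*eV/(kB*T) = 0.2307*1.602e-19/(1.381e-23*513.7) = 5.21
Step 2: exp(-beta*E) = exp(-5.21) = 0.005464
Step 3: Z = 1 + 0.005464 = 1.005

1.005


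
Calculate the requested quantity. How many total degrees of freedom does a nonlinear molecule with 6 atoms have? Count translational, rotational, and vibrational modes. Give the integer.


Step 1: Translational DOF = 3
Step 2: Rotational DOF (nonlinear) = 3
Step 3: Vibrational DOF = 3*6 - 6 = 12
Step 4: Total = 3 + 3 + 12 = 18

18


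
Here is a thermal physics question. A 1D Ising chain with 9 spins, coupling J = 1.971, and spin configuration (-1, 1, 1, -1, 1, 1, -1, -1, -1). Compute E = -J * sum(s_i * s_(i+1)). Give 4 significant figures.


Step 1: Nearest-neighbor products: -1, 1, -1, -1, 1, -1, 1, 1
Step 2: Sum of products = 0
Step 3: E = -1.971 * 0 = 0

0


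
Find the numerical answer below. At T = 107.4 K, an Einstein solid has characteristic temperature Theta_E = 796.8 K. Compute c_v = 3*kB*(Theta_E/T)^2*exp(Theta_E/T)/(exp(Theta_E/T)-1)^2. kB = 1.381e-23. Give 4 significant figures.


Step 1: x = Theta_E/T = 796.8/107.4 = 7.419
Step 2: x^2 = 55.04
Step 3: exp(x) = 1667
Step 4: c_v = 3*1.381e-23*55.04*1667/(1667-1)^2 = 1.369e-24

1.369e-24


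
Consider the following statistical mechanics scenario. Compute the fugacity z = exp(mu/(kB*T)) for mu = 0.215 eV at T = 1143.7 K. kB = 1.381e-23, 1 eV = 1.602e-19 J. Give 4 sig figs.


Step 1: Convert mu to Joules: 0.215*1.602e-19 = 3.444e-20 J
Step 2: kB*T = 1.381e-23*1143.7 = 1.579e-20 J
Step 3: mu/(kB*T) = 2.181
Step 4: z = exp(2.181) = 8.852

8.852


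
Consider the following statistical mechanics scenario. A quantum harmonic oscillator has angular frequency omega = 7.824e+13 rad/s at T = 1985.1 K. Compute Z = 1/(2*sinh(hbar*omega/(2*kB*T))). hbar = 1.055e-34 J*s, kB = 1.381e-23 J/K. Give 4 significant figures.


Step 1: Compute x = hbar*omega/(kB*T) = 1.055e-34*7.824e+13/(1.381e-23*1985.1) = 0.3011
Step 2: x/2 = 0.1505
Step 3: sinh(x/2) = 0.1511
Step 4: Z = 1/(2*0.1511) = 3.309

3.309


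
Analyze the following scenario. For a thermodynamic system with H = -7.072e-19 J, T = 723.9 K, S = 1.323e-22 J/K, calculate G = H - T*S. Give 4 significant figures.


Step 1: T*S = 723.9 * 1.323e-22 = 9.577e-20 J
Step 2: G = H - T*S = -7.072e-19 - 9.577e-20
Step 3: G = -8.03e-19 J

-8.03e-19


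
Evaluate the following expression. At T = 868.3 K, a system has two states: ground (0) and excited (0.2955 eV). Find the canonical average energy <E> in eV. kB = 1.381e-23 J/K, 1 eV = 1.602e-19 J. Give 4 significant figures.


Step 1: beta*E = 0.2955*1.602e-19/(1.381e-23*868.3) = 3.948
Step 2: exp(-beta*E) = 0.0193
Step 3: <E> = 0.2955*0.0193/(1+0.0193) = 0.005594 eV

0.005594


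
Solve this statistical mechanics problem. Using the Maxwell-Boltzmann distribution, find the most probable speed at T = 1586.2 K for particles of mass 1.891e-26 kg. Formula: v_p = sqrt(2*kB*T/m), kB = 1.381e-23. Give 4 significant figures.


Step 1: Numerator = 2*kB*T = 2*1.381e-23*1586.2 = 4.381e-20
Step 2: Ratio = 4.381e-20 / 1.891e-26 = 2.317e+06
Step 3: v_p = sqrt(2.317e+06) = 1522 m/s

1522


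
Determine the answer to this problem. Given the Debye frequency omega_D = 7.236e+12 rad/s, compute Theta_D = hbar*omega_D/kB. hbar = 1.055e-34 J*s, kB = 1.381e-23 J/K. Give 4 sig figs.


Step 1: hbar*omega_D = 1.055e-34 * 7.236e+12 = 7.634e-22 J
Step 2: Theta_D = 7.634e-22 / 1.381e-23
Step 3: Theta_D = 55.28 K

55.28


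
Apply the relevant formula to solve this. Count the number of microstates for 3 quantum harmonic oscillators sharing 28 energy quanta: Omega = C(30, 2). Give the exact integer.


Step 1: Use binomial coefficient C(30, 2)
Step 2: Numerator = 30! / 28!
Step 3: Denominator = 2!
Step 4: Omega = 435

435


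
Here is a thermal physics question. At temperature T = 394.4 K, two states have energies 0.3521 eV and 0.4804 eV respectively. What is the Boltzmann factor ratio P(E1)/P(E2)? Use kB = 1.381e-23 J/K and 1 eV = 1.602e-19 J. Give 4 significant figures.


Step 1: Compute energy difference dE = E1 - E2 = 0.3521 - 0.4804 = -0.1283 eV
Step 2: Convert to Joules: dE_J = -0.1283 * 1.602e-19 = -2.055e-20 J
Step 3: Compute exponent = -dE_J / (kB * T) = -(-2.055e-20) / (1.381e-23 * 394.4) = 3.774
Step 4: P(E1)/P(E2) = exp(3.774) = 43.54

43.54


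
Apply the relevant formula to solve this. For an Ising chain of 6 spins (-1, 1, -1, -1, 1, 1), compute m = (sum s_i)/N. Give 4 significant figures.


Step 1: Count up spins (+1): 3, down spins (-1): 3
Step 2: Total magnetization M = 3 - 3 = 0
Step 3: m = M/N = 0/6 = 0

0


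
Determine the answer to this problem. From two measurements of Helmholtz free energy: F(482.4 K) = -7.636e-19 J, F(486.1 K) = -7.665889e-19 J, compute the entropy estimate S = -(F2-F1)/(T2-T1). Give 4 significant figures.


Step 1: dF = F2 - F1 = -7.665889e-19 - (-7.636e-19) = -2.9889e-21 J
Step 2: dT = T2 - T1 = 486.1 - 482.4 = 3.7 K
Step 3: S = -dF/dT = -(-2.9889e-21)/3.7 = 8.078e-22 J/K

8.078e-22


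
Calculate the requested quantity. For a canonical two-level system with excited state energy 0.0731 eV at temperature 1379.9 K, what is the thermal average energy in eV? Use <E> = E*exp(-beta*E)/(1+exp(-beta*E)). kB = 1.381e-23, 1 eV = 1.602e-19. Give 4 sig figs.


Step 1: beta*E = 0.0731*1.602e-19/(1.381e-23*1379.9) = 0.6145
Step 2: exp(-beta*E) = 0.5409
Step 3: <E> = 0.0731*0.5409/(1+0.5409) = 0.02566 eV

0.02566


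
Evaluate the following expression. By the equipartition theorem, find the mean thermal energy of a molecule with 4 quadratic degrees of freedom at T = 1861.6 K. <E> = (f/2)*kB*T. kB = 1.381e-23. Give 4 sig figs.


Step 1: f/2 = 4/2 = 2
Step 2: kB*T = 1.381e-23 * 1861.6 = 2.571e-20
Step 3: <E> = 2 * 2.571e-20 = 5.142e-20 J

5.142e-20


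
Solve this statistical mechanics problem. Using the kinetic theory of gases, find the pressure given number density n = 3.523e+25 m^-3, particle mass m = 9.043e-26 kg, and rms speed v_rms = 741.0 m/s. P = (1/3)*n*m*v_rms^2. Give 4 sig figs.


Step 1: v_rms^2 = 741.0^2 = 5.491e+05
Step 2: n*m = 3.523e+25*9.043e-26 = 3.186
Step 3: P = (1/3)*3.186*5.491e+05 = 5.831e+05 Pa

5.831e+05


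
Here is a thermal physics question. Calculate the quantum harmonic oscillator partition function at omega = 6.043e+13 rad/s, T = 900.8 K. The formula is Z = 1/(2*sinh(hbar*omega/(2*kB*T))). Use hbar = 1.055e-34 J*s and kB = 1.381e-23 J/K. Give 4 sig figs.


Step 1: Compute x = hbar*omega/(kB*T) = 1.055e-34*6.043e+13/(1.381e-23*900.8) = 0.5125
Step 2: x/2 = 0.2562
Step 3: sinh(x/2) = 0.2591
Step 4: Z = 1/(2*0.2591) = 1.93

1.93


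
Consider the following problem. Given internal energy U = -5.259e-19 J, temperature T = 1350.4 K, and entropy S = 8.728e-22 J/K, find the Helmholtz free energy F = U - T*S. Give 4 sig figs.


Step 1: T*S = 1350.4 * 8.728e-22 = 1.179e-18 J
Step 2: F = U - T*S = -5.259e-19 - 1.179e-18
Step 3: F = -1.705e-18 J

-1.705e-18


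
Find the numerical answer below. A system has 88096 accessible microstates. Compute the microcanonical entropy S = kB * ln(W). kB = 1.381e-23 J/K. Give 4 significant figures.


Step 1: ln(W) = ln(88096) = 11.39
Step 2: S = kB * ln(W) = 1.381e-23 * 11.39
Step 3: S = 1.572e-22 J/K

1.572e-22


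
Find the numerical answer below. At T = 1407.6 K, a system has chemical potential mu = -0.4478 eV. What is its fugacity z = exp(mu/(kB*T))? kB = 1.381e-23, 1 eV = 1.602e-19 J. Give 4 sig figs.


Step 1: Convert mu to Joules: -0.4478*1.602e-19 = -7.174e-20 J
Step 2: kB*T = 1.381e-23*1407.6 = 1.944e-20 J
Step 3: mu/(kB*T) = -3.69
Step 4: z = exp(-3.69) = 0.02496

0.02496


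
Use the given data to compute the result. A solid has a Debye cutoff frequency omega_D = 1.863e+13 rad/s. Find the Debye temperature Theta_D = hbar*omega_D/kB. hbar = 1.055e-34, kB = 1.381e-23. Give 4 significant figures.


Step 1: hbar*omega_D = 1.055e-34 * 1.863e+13 = 1.965e-21 J
Step 2: Theta_D = 1.965e-21 / 1.381e-23
Step 3: Theta_D = 142.3 K

142.3


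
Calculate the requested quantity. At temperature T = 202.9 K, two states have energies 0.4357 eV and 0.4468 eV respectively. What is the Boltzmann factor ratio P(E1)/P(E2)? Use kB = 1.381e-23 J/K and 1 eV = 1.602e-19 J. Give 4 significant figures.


Step 1: Compute energy difference dE = E1 - E2 = 0.4357 - 0.4468 = -0.0111 eV
Step 2: Convert to Joules: dE_J = -0.0111 * 1.602e-19 = -1.778e-21 J
Step 3: Compute exponent = -dE_J / (kB * T) = -(-1.778e-21) / (1.381e-23 * 202.9) = 0.6346
Step 4: P(E1)/P(E2) = exp(0.6346) = 1.886

1.886


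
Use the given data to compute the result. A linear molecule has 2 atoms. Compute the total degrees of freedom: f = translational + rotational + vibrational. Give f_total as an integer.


Step 1: Translational DOF = 3
Step 2: Rotational DOF (linear) = 2
Step 3: Vibrational DOF = 3*2 - 5 = 1
Step 4: Total = 3 + 2 + 1 = 6

6


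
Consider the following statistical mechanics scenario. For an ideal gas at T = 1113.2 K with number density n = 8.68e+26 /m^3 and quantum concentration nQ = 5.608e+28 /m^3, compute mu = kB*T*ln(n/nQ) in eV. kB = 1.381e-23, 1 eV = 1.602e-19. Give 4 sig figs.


Step 1: n/nQ = 8.68e+26/5.608e+28 = 0.01548
Step 2: ln(n/nQ) = -4.168
Step 3: mu = kB*T*ln(n/nQ) = 1.537e-20*-4.168 = -6.408e-20 J
Step 4: Convert to eV: -6.408e-20/1.602e-19 = -0.4 eV

-0.4


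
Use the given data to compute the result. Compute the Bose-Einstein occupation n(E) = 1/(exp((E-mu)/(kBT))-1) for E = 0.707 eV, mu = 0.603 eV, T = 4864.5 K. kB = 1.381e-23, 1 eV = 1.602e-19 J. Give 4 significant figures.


Step 1: (E - mu) = 0.104 eV
Step 2: x = (E-mu)*eV/(kB*T) = 0.104*1.602e-19/(1.381e-23*4864.5) = 0.248
Step 3: exp(x) = 1.281
Step 4: n = 1/(exp(x)-1) = 3.553

3.553


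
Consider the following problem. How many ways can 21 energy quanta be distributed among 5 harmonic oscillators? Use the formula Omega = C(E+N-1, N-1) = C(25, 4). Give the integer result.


Step 1: Use binomial coefficient C(25, 4)
Step 2: Numerator = 25! / 21!
Step 3: Denominator = 4!
Step 4: Omega = 12650

12650


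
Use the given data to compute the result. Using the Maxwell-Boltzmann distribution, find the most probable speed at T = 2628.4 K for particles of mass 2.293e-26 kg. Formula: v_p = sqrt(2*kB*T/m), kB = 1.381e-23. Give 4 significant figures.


Step 1: Numerator = 2*kB*T = 2*1.381e-23*2628.4 = 7.26e-20
Step 2: Ratio = 7.26e-20 / 2.293e-26 = 3.166e+06
Step 3: v_p = sqrt(3.166e+06) = 1779 m/s

1779


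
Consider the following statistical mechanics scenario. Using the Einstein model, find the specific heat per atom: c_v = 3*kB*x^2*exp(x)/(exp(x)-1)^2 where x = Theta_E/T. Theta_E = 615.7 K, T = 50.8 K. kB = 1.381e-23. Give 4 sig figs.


Step 1: x = Theta_E/T = 615.7/50.8 = 12.12
Step 2: x^2 = 146.9
Step 3: exp(x) = 1.835e+05
Step 4: c_v = 3*1.381e-23*146.9*1.835e+05/(1.835e+05-1)^2 = 3.316e-26

3.316e-26


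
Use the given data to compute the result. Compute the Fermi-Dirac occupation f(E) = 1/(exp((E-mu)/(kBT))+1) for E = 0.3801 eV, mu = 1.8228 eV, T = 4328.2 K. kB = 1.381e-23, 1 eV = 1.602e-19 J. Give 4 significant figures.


Step 1: (E - mu) = 0.3801 - 1.8228 = -1.443 eV
Step 2: Convert: (E-mu)*eV = -2.311e-19 J
Step 3: x = (E-mu)*eV/(kB*T) = -3.867
Step 4: f = 1/(exp(-3.867)+1) = 0.9795

0.9795


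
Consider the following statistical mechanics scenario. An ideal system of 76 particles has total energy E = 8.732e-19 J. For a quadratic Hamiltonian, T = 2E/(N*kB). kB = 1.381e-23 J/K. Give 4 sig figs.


Step 1: Numerator = 2*E = 2*8.732e-19 = 1.746e-18 J
Step 2: Denominator = N*kB = 76*1.381e-23 = 1.05e-21
Step 3: T = 1.746e-18 / 1.05e-21 = 1664 K

1664


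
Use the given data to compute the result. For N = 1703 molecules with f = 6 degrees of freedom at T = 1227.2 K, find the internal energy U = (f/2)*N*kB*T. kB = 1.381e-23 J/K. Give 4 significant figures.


Step 1: f/2 = 6/2 = 3.0
Step 2: N*kB*T = 1703*1.381e-23*1227.2 = 2.886e-17
Step 3: U = 3.0 * 2.886e-17 = 8.659e-17 J

8.659e-17


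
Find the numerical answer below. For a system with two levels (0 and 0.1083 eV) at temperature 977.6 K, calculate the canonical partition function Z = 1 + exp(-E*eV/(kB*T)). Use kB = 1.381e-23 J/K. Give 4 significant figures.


Step 1: Compute beta*E = E*eV/(kB*T) = 0.1083*1.602e-19/(1.381e-23*977.6) = 1.285
Step 2: exp(-beta*E) = exp(-1.285) = 0.2766
Step 3: Z = 1 + 0.2766 = 1.277

1.277


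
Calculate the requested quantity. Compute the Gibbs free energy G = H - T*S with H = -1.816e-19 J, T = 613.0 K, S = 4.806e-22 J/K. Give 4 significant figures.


Step 1: T*S = 613.0 * 4.806e-22 = 2.946e-19 J
Step 2: G = H - T*S = -1.816e-19 - 2.946e-19
Step 3: G = -4.762e-19 J

-4.762e-19


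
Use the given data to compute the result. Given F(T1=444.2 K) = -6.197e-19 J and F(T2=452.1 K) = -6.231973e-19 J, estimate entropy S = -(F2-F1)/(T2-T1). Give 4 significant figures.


Step 1: dF = F2 - F1 = -6.231973e-19 - (-6.197e-19) = -3.4973e-21 J
Step 2: dT = T2 - T1 = 452.1 - 444.2 = 7.9 K
Step 3: S = -dF/dT = -(-3.4973e-21)/7.9 = 4.427e-22 J/K

4.427e-22


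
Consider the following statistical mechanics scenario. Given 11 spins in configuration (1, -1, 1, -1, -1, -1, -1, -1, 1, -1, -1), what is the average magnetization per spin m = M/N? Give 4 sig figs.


Step 1: Count up spins (+1): 3, down spins (-1): 8
Step 2: Total magnetization M = 3 - 8 = -5
Step 3: m = M/N = -5/11 = -0.4545

-0.4545


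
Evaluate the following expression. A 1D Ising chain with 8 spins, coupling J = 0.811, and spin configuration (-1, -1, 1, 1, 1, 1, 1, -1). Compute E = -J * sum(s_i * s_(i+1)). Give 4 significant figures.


Step 1: Nearest-neighbor products: 1, -1, 1, 1, 1, 1, -1
Step 2: Sum of products = 3
Step 3: E = -0.811 * 3 = -2.433

-2.433


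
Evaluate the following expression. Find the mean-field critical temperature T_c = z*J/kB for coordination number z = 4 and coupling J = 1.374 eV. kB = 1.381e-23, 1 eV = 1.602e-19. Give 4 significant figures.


Step 1: z*J = 4*1.374 = 5.496 eV
Step 2: Convert to Joules: 5.496*1.602e-19 = 8.805e-19 J
Step 3: T_c = 8.805e-19 / 1.381e-23 = 6.376e+04 K

6.376e+04


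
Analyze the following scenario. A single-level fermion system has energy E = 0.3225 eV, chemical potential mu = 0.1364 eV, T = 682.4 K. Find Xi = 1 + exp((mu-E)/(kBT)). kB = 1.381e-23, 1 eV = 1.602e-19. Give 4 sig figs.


Step 1: (mu - E) = 0.1364 - 0.3225 = -0.1861 eV
Step 2: x = (mu-E)*eV/(kB*T) = -0.1861*1.602e-19/(1.381e-23*682.4) = -3.164
Step 3: exp(x) = 0.04227
Step 4: Xi = 1 + 0.04227 = 1.042

1.042


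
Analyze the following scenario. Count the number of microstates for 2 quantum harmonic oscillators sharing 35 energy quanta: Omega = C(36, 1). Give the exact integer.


Step 1: Use binomial coefficient C(36, 1)
Step 2: Numerator = 36! / 35!
Step 3: Denominator = 1!
Step 4: Omega = 36

36


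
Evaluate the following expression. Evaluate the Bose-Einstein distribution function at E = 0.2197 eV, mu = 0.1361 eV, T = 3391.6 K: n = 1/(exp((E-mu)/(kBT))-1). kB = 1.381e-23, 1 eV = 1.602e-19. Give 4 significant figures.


Step 1: (E - mu) = 0.0836 eV
Step 2: x = (E-mu)*eV/(kB*T) = 0.0836*1.602e-19/(1.381e-23*3391.6) = 0.2859
Step 3: exp(x) = 1.331
Step 4: n = 1/(exp(x)-1) = 3.021

3.021


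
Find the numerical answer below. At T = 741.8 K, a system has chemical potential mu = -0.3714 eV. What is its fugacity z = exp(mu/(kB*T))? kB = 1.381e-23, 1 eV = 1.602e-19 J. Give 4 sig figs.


Step 1: Convert mu to Joules: -0.3714*1.602e-19 = -5.95e-20 J
Step 2: kB*T = 1.381e-23*741.8 = 1.024e-20 J
Step 3: mu/(kB*T) = -5.808
Step 4: z = exp(-5.808) = 0.003004

0.003004


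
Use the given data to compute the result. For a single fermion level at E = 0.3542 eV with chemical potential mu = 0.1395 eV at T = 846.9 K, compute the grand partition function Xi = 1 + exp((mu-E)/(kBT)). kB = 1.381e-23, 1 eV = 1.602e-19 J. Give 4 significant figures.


Step 1: (mu - E) = 0.1395 - 0.3542 = -0.2147 eV
Step 2: x = (mu-E)*eV/(kB*T) = -0.2147*1.602e-19/(1.381e-23*846.9) = -2.941
Step 3: exp(x) = 0.05282
Step 4: Xi = 1 + 0.05282 = 1.053

1.053


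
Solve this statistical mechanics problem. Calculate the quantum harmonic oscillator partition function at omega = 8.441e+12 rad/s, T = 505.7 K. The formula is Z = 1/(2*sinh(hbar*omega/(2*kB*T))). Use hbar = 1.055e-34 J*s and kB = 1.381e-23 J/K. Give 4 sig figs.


Step 1: Compute x = hbar*omega/(kB*T) = 1.055e-34*8.441e+12/(1.381e-23*505.7) = 0.1275
Step 2: x/2 = 0.06376
Step 3: sinh(x/2) = 0.0638
Step 4: Z = 1/(2*0.0638) = 7.837

7.837


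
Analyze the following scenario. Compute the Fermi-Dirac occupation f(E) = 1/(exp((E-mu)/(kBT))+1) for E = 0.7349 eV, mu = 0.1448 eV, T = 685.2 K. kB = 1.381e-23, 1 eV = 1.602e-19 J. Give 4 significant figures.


Step 1: (E - mu) = 0.7349 - 0.1448 = 0.5901 eV
Step 2: Convert: (E-mu)*eV = 9.453e-20 J
Step 3: x = (E-mu)*eV/(kB*T) = 9.99
Step 4: f = 1/(exp(9.99)+1) = 4.584e-05

4.584e-05


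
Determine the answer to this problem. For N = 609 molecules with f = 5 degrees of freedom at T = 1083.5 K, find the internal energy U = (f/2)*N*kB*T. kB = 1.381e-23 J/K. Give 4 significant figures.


Step 1: f/2 = 5/2 = 2.5
Step 2: N*kB*T = 609*1.381e-23*1083.5 = 9.113e-18
Step 3: U = 2.5 * 9.113e-18 = 2.278e-17 J

2.278e-17


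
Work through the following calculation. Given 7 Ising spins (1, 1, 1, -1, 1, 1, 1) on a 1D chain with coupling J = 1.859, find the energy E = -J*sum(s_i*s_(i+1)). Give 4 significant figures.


Step 1: Nearest-neighbor products: 1, 1, -1, -1, 1, 1
Step 2: Sum of products = 2
Step 3: E = -1.859 * 2 = -3.718

-3.718


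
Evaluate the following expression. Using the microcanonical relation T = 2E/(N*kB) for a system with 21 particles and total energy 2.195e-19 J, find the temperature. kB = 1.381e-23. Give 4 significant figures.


Step 1: Numerator = 2*E = 2*2.195e-19 = 4.39e-19 J
Step 2: Denominator = N*kB = 21*1.381e-23 = 2.9e-22
Step 3: T = 4.39e-19 / 2.9e-22 = 1514 K

1514


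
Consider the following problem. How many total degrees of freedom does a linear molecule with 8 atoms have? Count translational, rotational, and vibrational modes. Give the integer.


Step 1: Translational DOF = 3
Step 2: Rotational DOF (linear) = 2
Step 3: Vibrational DOF = 3*8 - 5 = 19
Step 4: Total = 3 + 2 + 19 = 24

24


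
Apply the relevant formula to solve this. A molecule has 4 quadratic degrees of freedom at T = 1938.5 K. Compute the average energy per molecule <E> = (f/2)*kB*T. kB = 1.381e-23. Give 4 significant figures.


Step 1: f/2 = 4/2 = 2
Step 2: kB*T = 1.381e-23 * 1938.5 = 2.677e-20
Step 3: <E> = 2 * 2.677e-20 = 5.354e-20 J

5.354e-20


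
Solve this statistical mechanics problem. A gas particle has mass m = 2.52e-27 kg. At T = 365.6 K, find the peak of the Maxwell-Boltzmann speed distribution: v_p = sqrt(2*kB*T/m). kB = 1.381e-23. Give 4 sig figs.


Step 1: Numerator = 2*kB*T = 2*1.381e-23*365.6 = 1.01e-20
Step 2: Ratio = 1.01e-20 / 2.52e-27 = 4.007e+06
Step 3: v_p = sqrt(4.007e+06) = 2002 m/s

2002


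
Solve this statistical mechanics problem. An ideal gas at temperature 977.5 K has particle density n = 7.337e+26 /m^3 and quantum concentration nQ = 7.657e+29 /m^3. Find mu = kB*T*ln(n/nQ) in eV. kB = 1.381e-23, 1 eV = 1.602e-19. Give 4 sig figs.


Step 1: n/nQ = 7.337e+26/7.657e+29 = 0.0009582
Step 2: ln(n/nQ) = -6.95
Step 3: mu = kB*T*ln(n/nQ) = 1.35e-20*-6.95 = -9.383e-20 J
Step 4: Convert to eV: -9.383e-20/1.602e-19 = -0.5857 eV

-0.5857


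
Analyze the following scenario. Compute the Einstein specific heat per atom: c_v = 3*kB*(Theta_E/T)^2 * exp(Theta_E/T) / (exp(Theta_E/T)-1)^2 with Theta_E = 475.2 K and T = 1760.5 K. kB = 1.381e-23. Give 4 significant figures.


Step 1: x = Theta_E/T = 475.2/1760.5 = 0.2699
Step 2: x^2 = 0.07286
Step 3: exp(x) = 1.31
Step 4: c_v = 3*1.381e-23*0.07286*1.31/(1.31-1)^2 = 4.118e-23

4.118e-23


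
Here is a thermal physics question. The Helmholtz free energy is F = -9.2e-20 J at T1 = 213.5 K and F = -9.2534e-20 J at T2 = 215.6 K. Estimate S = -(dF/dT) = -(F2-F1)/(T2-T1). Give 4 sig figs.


Step 1: dF = F2 - F1 = -9.2534e-20 - (-9.2e-20) = -5.34e-22 J
Step 2: dT = T2 - T1 = 215.6 - 213.5 = 2.1 K
Step 3: S = -dF/dT = -(-5.34e-22)/2.1 = 2.543e-22 J/K

2.543e-22


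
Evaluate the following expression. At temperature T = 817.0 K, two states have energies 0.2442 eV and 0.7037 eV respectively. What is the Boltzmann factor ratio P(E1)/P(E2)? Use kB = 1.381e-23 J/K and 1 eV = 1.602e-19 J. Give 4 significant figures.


Step 1: Compute energy difference dE = E1 - E2 = 0.2442 - 0.7037 = -0.4595 eV
Step 2: Convert to Joules: dE_J = -0.4595 * 1.602e-19 = -7.361e-20 J
Step 3: Compute exponent = -dE_J / (kB * T) = -(-7.361e-20) / (1.381e-23 * 817.0) = 6.524
Step 4: P(E1)/P(E2) = exp(6.524) = 681.5

681.5


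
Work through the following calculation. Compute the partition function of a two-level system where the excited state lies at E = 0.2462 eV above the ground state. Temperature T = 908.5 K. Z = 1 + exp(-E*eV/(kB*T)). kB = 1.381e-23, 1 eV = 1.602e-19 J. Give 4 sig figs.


Step 1: Compute beta*E = E*eV/(kB*T) = 0.2462*1.602e-19/(1.381e-23*908.5) = 3.144
Step 2: exp(-beta*E) = exp(-3.144) = 0.04313
Step 3: Z = 1 + 0.04313 = 1.043

1.043


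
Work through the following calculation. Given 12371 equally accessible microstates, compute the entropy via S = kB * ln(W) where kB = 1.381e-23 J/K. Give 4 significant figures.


Step 1: ln(W) = ln(12371) = 9.423
Step 2: S = kB * ln(W) = 1.381e-23 * 9.423
Step 3: S = 1.301e-22 J/K

1.301e-22


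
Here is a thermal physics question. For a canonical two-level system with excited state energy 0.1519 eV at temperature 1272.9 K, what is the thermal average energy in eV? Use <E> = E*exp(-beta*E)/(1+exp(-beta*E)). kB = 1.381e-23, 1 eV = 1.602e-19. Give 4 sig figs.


Step 1: beta*E = 0.1519*1.602e-19/(1.381e-23*1272.9) = 1.384
Step 2: exp(-beta*E) = 0.2505
Step 3: <E> = 0.1519*0.2505/(1+0.2505) = 0.03043 eV

0.03043


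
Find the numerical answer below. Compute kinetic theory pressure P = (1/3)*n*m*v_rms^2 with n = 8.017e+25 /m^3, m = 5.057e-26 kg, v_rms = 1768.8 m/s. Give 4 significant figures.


Step 1: v_rms^2 = 1768.8^2 = 3.129e+06
Step 2: n*m = 8.017e+25*5.057e-26 = 4.054
Step 3: P = (1/3)*4.054*3.129e+06 = 4.228e+06 Pa

4.228e+06


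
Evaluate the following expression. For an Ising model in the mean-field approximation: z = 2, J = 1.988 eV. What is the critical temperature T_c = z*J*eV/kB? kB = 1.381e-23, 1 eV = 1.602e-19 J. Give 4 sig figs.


Step 1: z*J = 2*1.988 = 3.976 eV
Step 2: Convert to Joules: 3.976*1.602e-19 = 6.37e-19 J
Step 3: T_c = 6.37e-19 / 1.381e-23 = 4.612e+04 K

4.612e+04


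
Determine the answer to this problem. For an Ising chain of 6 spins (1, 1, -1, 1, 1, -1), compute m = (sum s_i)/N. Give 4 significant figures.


Step 1: Count up spins (+1): 4, down spins (-1): 2
Step 2: Total magnetization M = 4 - 2 = 2
Step 3: m = M/N = 2/6 = 0.3333

0.3333


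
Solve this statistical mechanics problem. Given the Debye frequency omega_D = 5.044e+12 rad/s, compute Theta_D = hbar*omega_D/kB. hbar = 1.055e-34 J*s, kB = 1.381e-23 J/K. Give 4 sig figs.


Step 1: hbar*omega_D = 1.055e-34 * 5.044e+12 = 5.321e-22 J
Step 2: Theta_D = 5.321e-22 / 1.381e-23
Step 3: Theta_D = 38.53 K

38.53


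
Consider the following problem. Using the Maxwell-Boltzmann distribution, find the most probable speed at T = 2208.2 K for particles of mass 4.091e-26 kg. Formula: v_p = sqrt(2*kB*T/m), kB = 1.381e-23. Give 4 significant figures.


Step 1: Numerator = 2*kB*T = 2*1.381e-23*2208.2 = 6.099e-20
Step 2: Ratio = 6.099e-20 / 4.091e-26 = 1.491e+06
Step 3: v_p = sqrt(1.491e+06) = 1221 m/s

1221


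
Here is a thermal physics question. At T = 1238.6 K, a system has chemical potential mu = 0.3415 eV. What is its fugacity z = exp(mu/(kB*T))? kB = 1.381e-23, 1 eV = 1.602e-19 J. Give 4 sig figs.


Step 1: Convert mu to Joules: 0.3415*1.602e-19 = 5.471e-20 J
Step 2: kB*T = 1.381e-23*1238.6 = 1.711e-20 J
Step 3: mu/(kB*T) = 3.198
Step 4: z = exp(3.198) = 24.49

24.49


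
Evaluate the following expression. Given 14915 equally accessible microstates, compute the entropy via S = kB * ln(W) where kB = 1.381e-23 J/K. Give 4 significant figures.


Step 1: ln(W) = ln(14915) = 9.61
Step 2: S = kB * ln(W) = 1.381e-23 * 9.61
Step 3: S = 1.327e-22 J/K

1.327e-22


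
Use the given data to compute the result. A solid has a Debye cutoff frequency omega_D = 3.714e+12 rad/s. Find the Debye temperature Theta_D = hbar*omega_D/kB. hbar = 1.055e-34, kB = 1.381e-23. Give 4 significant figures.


Step 1: hbar*omega_D = 1.055e-34 * 3.714e+12 = 3.918e-22 J
Step 2: Theta_D = 3.918e-22 / 1.381e-23
Step 3: Theta_D = 28.37 K

28.37


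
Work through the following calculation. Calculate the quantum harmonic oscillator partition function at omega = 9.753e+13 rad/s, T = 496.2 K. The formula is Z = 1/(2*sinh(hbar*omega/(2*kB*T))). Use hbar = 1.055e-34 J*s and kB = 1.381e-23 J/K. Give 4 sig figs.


Step 1: Compute x = hbar*omega/(kB*T) = 1.055e-34*9.753e+13/(1.381e-23*496.2) = 1.502
Step 2: x/2 = 0.7508
Step 3: sinh(x/2) = 0.8233
Step 4: Z = 1/(2*0.8233) = 0.6073

0.6073


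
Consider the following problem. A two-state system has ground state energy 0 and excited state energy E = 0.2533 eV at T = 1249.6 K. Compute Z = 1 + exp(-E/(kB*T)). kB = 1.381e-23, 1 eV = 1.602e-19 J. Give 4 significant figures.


Step 1: Compute beta*E = E*eV/(kB*T) = 0.2533*1.602e-19/(1.381e-23*1249.6) = 2.351
Step 2: exp(-beta*E) = exp(-2.351) = 0.09523
Step 3: Z = 1 + 0.09523 = 1.095

1.095


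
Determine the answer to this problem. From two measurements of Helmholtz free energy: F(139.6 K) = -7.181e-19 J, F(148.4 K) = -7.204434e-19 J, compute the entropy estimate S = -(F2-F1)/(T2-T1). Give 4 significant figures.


Step 1: dF = F2 - F1 = -7.204434e-19 - (-7.181e-19) = -2.3434e-21 J
Step 2: dT = T2 - T1 = 148.4 - 139.6 = 8.8 K
Step 3: S = -dF/dT = -(-2.3434e-21)/8.8 = 2.663e-22 J/K

2.663e-22


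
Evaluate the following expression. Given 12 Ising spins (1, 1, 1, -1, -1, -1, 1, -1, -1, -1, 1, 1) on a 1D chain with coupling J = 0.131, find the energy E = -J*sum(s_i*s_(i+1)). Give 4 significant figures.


Step 1: Nearest-neighbor products: 1, 1, -1, 1, 1, -1, -1, 1, 1, -1, 1
Step 2: Sum of products = 3
Step 3: E = -0.131 * 3 = -0.393

-0.393


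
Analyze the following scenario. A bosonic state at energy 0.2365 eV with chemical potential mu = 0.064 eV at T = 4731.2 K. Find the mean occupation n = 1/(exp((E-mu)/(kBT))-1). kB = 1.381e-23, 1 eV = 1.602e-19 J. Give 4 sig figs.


Step 1: (E - mu) = 0.1725 eV
Step 2: x = (E-mu)*eV/(kB*T) = 0.1725*1.602e-19/(1.381e-23*4731.2) = 0.4229
Step 3: exp(x) = 1.526
Step 4: n = 1/(exp(x)-1) = 1.899

1.899


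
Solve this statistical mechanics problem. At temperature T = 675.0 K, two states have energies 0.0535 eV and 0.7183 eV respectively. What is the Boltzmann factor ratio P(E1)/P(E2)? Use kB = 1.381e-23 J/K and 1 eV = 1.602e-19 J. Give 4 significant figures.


Step 1: Compute energy difference dE = E1 - E2 = 0.0535 - 0.7183 = -0.6648 eV
Step 2: Convert to Joules: dE_J = -0.6648 * 1.602e-19 = -1.065e-19 J
Step 3: Compute exponent = -dE_J / (kB * T) = -(-1.065e-19) / (1.381e-23 * 675.0) = 11.42
Step 4: P(E1)/P(E2) = exp(11.42) = 9.158e+04

9.158e+04


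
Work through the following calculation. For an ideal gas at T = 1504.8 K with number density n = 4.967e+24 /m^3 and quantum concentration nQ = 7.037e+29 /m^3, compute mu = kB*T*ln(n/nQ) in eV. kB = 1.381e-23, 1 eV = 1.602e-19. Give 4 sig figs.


Step 1: n/nQ = 4.967e+24/7.037e+29 = 7.058e-06
Step 2: ln(n/nQ) = -11.86
Step 3: mu = kB*T*ln(n/nQ) = 2.078e-20*-11.86 = -2.465e-19 J
Step 4: Convert to eV: -2.465e-19/1.602e-19 = -1.539 eV

-1.539


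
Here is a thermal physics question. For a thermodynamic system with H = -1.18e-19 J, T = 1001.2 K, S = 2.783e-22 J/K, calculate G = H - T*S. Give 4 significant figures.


Step 1: T*S = 1001.2 * 2.783e-22 = 2.786e-19 J
Step 2: G = H - T*S = -1.18e-19 - 2.786e-19
Step 3: G = -3.966e-19 J

-3.966e-19


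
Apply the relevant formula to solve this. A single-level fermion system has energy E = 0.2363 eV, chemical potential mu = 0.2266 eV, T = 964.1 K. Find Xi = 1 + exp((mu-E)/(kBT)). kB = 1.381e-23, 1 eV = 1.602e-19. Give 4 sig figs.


Step 1: (mu - E) = 0.2266 - 0.2363 = -0.0097 eV
Step 2: x = (mu-E)*eV/(kB*T) = -0.0097*1.602e-19/(1.381e-23*964.1) = -0.1167
Step 3: exp(x) = 0.8898
Step 4: Xi = 1 + 0.8898 = 1.89

1.89


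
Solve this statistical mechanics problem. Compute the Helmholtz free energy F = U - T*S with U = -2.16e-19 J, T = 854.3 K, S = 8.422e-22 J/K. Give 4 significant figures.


Step 1: T*S = 854.3 * 8.422e-22 = 7.195e-19 J
Step 2: F = U - T*S = -2.16e-19 - 7.195e-19
Step 3: F = -9.355e-19 J

-9.355e-19


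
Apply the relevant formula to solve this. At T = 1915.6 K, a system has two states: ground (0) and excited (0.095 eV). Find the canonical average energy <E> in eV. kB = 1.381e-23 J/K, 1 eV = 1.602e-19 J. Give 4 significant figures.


Step 1: beta*E = 0.095*1.602e-19/(1.381e-23*1915.6) = 0.5753
Step 2: exp(-beta*E) = 0.5625
Step 3: <E> = 0.095*0.5625/(1+0.5625) = 0.0342 eV

0.0342
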